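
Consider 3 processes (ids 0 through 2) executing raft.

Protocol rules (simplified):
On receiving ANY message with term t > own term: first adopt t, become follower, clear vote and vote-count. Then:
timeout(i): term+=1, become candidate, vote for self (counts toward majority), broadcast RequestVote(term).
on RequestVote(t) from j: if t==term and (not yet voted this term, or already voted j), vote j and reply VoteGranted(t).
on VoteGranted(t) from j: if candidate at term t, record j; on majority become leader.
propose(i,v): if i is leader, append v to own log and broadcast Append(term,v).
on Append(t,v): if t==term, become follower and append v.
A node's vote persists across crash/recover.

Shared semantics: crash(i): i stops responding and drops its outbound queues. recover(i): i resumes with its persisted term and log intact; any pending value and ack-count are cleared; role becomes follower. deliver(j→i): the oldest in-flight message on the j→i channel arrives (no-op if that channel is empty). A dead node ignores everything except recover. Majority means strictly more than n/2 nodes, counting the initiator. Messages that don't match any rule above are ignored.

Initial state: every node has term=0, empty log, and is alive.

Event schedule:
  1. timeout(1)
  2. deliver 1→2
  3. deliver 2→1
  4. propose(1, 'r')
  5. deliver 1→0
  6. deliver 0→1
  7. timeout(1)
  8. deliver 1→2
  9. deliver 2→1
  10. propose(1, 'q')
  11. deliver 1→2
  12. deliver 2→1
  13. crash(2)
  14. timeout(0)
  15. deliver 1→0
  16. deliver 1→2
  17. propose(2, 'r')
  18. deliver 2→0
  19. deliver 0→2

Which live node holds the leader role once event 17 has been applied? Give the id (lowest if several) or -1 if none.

1

[1] timeout(1) → N1(cand t1 [-])
[2] deliver 1→2 → N2(foll t1 [-])
[3] deliver 2→1 → N1(lead t1 [-])
[4] propose(1,'r') → N1(lead t1 [r])
[5] deliver 1→0 → N0(foll t1 [-])
[6] deliver 0→1 → ∅
[7] timeout(1) → N1(cand t2 [r])
[8] deliver 1→2 → N2(foll t1 [r])
[9] deliver 2→1 → ∅
[10] propose(1,'q') → ∅
[11] deliver 1→2 → N2(foll t2 [r])
[12] deliver 2→1 → N1(lead t2 [r])
[13] crash(2) → N2(✗foll t2 [r])
[14] timeout(0) → N0(cand t2 [-])
[15] deliver 1→0 → ∅
[16] deliver 1→2 → ∅
[17] propose(2,'r') → ∅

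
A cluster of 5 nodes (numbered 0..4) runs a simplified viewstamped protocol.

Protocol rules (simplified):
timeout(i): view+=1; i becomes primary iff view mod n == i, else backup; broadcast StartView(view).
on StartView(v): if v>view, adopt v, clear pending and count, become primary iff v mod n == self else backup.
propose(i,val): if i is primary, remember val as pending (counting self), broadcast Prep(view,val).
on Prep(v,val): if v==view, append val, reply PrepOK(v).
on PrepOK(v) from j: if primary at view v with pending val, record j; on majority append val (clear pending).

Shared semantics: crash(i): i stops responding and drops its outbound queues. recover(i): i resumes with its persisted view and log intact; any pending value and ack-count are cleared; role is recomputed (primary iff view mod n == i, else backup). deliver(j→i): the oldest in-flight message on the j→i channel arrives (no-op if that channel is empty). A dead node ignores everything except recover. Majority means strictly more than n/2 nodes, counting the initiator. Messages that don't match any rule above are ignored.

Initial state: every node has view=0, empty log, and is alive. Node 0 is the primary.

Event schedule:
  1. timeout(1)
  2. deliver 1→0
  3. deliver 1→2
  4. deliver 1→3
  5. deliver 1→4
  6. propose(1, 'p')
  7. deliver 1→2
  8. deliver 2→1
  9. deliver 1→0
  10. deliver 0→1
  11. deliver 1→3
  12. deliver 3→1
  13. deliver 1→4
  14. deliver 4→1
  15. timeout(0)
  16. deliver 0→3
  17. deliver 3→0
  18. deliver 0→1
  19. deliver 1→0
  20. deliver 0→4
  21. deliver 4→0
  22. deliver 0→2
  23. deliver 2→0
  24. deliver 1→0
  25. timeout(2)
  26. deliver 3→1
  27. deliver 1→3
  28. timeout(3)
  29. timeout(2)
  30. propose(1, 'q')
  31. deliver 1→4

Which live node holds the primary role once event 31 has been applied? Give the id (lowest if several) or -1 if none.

after 1 — timeout(1): n1:prim/v1/[-]
after 2 — deliver 1→0: n0:back/v1/[-]
after 3 — deliver 1→2: n2:back/v1/[-]
after 4 — deliver 1→3: n3:back/v1/[-]
after 5 — deliver 1→4: n4:back/v1/[-]
after 6 — propose(1,'p'): ·
after 7 — deliver 1→2: n2:back/v1/[p]
after 8 — deliver 2→1: ·
after 9 — deliver 1→0: n0:back/v1/[p]
after 10 — deliver 0→1: n1:prim/v1/[p]
after 11 — deliver 1→3: n3:back/v1/[p]
after 12 — deliver 3→1: ·
after 13 — deliver 1→4: n4:back/v1/[p]
after 14 — deliver 4→1: ·
after 15 — timeout(0): n0:back/v2/[p]
after 16 — deliver 0→3: n3:back/v2/[p]
after 17 — deliver 3→0: ·
after 18 — deliver 0→1: n1:back/v2/[p]
after 19 — deliver 1→0: ·
after 20 — deliver 0→4: n4:back/v2/[p]
after 21 — deliver 4→0: ·
after 22 — deliver 0→2: n2:prim/v2/[p]
after 23 — deliver 2→0: ·
after 24 — deliver 1→0: ·
after 25 — timeout(2): n2:back/v3/[p]
after 26 — deliver 3→1: ·
after 27 — deliver 1→3: ·
after 28 — timeout(3): n3:prim/v3/[p]
after 29 — timeout(2): n2:back/v4/[p]
after 30 — propose(1,'q'): ·
after 31 — deliver 1→4: ·

3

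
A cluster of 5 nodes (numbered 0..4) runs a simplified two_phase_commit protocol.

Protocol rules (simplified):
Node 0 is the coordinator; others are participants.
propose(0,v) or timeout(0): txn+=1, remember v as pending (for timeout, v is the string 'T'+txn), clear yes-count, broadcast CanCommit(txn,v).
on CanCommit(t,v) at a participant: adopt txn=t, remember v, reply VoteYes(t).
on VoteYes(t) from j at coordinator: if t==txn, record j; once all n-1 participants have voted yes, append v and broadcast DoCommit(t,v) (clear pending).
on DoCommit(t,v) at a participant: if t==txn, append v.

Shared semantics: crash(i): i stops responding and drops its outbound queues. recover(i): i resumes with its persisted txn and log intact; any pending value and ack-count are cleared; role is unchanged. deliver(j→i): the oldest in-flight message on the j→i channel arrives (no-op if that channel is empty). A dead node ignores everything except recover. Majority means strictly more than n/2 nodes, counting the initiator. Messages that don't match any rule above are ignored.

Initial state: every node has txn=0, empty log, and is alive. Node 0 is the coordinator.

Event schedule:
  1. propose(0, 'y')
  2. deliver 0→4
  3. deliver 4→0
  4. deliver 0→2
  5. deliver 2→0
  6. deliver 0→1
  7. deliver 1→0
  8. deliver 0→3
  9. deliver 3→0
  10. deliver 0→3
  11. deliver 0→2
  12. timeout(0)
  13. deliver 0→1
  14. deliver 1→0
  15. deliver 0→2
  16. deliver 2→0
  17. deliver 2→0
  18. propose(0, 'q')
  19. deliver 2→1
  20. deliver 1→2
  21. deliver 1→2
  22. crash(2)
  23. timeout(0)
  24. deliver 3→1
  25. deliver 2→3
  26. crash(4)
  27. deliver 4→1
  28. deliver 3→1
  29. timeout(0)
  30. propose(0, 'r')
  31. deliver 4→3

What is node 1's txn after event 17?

1

1. propose(0,'y'):  <0:coor t1 ->
2. deliver 0→4:  <4:part t1 ->
3. deliver 4→0:  nop
4. deliver 0→2:  <2:part t1 ->
5. deliver 2→0:  nop
6. deliver 0→1:  <1:part t1 ->
7. deliver 1→0:  nop
8. deliver 0→3:  <3:part t1 ->
9. deliver 3→0:  <0:coor t1 y>
10. deliver 0→3:  <3:part t1 y>
11. deliver 0→2:  <2:part t1 y>
12. timeout(0):  <0:coor t2 y>
13. deliver 0→1:  <1:part t1 y>
14. deliver 1→0:  nop
15. deliver 0→2:  <2:part t2 y>
16. deliver 2→0:  nop
17. deliver 2→0:  nop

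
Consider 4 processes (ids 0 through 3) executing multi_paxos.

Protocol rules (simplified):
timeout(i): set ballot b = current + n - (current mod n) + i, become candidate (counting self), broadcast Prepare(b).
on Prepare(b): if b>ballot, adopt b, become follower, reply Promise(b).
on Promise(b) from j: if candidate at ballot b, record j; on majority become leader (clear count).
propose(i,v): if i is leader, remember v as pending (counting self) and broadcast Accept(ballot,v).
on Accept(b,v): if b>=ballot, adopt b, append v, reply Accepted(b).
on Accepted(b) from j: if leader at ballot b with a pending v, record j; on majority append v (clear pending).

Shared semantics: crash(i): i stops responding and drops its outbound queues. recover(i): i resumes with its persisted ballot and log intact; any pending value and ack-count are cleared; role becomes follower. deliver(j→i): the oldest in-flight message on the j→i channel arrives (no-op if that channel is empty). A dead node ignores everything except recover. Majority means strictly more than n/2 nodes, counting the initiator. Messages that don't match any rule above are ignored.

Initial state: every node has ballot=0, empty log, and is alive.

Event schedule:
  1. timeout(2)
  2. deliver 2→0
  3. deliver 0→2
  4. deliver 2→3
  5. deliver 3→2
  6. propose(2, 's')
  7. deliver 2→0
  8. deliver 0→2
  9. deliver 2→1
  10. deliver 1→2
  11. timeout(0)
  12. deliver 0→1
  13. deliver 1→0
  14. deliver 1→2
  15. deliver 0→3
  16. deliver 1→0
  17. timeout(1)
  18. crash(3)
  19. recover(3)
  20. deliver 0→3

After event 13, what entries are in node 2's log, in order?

e1 timeout(2): 2[cand,b=6,-]
e2 deliver 2→0: 0[foll,b=6,-]
e3 deliver 0→2: ·
e4 deliver 2→3: 3[foll,b=6,-]
e5 deliver 3→2: 2[lead,b=6,-]
e6 propose(2,'s'): ·
e7 deliver 2→0: 0[foll,b=6,s]
e8 deliver 0→2: ·
e9 deliver 2→1: 1[foll,b=6,-]
e10 deliver 1→2: ·
e11 timeout(0): 0[cand,b=8,s]
e12 deliver 0→1: 1[foll,b=8,-]
e13 deliver 1→0: ·

empty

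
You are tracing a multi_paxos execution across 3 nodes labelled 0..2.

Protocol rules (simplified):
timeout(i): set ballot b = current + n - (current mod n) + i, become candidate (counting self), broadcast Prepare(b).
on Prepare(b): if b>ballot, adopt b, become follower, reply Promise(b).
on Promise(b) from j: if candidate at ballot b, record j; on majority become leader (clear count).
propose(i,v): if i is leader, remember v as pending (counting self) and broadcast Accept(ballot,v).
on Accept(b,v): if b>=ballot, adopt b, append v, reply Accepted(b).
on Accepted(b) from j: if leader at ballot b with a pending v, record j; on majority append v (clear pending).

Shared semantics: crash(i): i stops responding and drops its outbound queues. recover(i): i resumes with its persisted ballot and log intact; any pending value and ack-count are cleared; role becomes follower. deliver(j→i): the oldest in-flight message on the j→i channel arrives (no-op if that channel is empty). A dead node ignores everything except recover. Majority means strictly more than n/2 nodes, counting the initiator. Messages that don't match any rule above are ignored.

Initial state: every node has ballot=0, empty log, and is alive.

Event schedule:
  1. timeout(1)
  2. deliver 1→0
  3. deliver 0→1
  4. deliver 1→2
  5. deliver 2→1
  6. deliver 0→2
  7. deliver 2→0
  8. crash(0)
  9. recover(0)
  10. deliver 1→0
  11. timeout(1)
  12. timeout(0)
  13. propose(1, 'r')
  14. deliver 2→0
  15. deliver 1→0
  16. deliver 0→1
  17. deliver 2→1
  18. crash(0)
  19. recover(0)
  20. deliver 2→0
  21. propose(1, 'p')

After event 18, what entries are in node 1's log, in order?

empty

step 1 timeout(1): 1={cand,b=4,log=-}
step 2 deliver 1→0: 0={foll,b=4,log=-}
step 3 deliver 0→1: 1={lead,b=4,log=-}
step 4 deliver 1→2: 2={foll,b=4,log=-}
step 5 deliver 2→1: —
step 6 deliver 0→2: —
step 7 deliver 2→0: —
step 8 crash(0): 0={✗foll,b=4,log=-}
step 9 recover(0): 0={foll,b=4,log=-}
step 10 deliver 1→0: —
step 11 timeout(1): 1={cand,b=7,log=-}
step 12 timeout(0): 0={cand,b=6,log=-}
step 13 propose(1,'r'): —
step 14 deliver 2→0: —
step 15 deliver 1→0: 0={foll,b=7,log=-}
step 16 deliver 0→1: —
step 17 deliver 2→1: —
step 18 crash(0): 0={✗foll,b=7,log=-}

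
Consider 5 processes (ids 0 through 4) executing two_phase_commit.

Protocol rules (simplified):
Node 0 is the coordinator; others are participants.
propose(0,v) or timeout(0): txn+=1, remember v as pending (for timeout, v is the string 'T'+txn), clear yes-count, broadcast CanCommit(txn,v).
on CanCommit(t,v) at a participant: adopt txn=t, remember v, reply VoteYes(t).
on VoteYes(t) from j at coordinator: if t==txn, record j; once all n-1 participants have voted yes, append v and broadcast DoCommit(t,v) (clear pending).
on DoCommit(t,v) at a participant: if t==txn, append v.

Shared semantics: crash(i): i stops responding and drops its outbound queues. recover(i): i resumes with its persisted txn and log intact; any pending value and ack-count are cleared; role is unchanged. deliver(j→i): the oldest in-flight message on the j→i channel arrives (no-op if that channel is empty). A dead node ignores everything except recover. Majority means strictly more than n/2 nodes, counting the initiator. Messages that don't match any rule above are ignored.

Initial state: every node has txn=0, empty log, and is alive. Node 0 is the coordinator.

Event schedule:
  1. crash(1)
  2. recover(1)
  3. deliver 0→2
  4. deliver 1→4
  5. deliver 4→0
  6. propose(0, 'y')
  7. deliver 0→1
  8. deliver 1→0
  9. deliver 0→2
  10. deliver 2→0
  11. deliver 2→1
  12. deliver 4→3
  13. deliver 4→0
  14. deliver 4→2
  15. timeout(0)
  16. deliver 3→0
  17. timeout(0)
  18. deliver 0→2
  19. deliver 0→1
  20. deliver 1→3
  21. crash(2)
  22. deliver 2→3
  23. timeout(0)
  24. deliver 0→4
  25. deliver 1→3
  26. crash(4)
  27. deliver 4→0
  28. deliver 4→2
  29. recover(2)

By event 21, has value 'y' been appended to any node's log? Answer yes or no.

no

[1] crash(1) → N1(✗part t0 [-])
[2] recover(1) → N1(part t0 [-])
[3] deliver 0→2 → ∅
[4] deliver 1→4 → ∅
[5] deliver 4→0 → ∅
[6] propose(0,'y') → N0(coor t1 [-])
[7] deliver 0→1 → N1(part t1 [-])
[8] deliver 1→0 → ∅
[9] deliver 0→2 → N2(part t1 [-])
[10] deliver 2→0 → ∅
[11] deliver 2→1 → ∅
[12] deliver 4→3 → ∅
[13] deliver 4→0 → ∅
[14] deliver 4→2 → ∅
[15] timeout(0) → N0(coor t2 [-])
[16] deliver 3→0 → ∅
[17] timeout(0) → N0(coor t3 [-])
[18] deliver 0→2 → N2(part t2 [-])
[19] deliver 0→1 → N1(part t2 [-])
[20] deliver 1→3 → ∅
[21] crash(2) → N2(✗part t2 [-])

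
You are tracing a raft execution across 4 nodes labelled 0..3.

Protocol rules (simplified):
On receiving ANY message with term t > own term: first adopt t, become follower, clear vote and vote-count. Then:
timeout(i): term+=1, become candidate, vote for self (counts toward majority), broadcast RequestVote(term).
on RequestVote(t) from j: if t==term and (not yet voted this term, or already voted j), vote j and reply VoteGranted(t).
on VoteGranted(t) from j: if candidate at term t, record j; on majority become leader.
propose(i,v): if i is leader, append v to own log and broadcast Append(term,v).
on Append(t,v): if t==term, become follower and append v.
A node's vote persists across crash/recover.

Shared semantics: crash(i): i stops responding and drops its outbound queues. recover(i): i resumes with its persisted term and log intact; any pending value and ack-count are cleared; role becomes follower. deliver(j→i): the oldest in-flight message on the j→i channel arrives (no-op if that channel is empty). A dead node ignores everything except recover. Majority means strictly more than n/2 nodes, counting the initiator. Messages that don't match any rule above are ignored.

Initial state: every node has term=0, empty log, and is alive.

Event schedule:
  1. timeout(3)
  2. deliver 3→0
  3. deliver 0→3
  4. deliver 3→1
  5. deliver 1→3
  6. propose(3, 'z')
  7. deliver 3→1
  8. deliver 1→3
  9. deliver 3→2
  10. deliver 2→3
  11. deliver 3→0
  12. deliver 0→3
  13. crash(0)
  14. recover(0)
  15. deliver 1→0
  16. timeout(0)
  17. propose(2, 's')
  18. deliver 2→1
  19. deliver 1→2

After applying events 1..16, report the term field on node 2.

step 1 timeout(3): 3={cand,t=1,log=-}
step 2 deliver 3→0: 0={foll,t=1,log=-}
step 3 deliver 0→3: —
step 4 deliver 3→1: 1={foll,t=1,log=-}
step 5 deliver 1→3: 3={lead,t=1,log=-}
step 6 propose(3,'z'): 3={lead,t=1,log=z}
step 7 deliver 3→1: 1={foll,t=1,log=z}
step 8 deliver 1→3: —
step 9 deliver 3→2: 2={foll,t=1,log=-}
step 10 deliver 2→3: —
step 11 deliver 3→0: 0={foll,t=1,log=z}
step 12 deliver 0→3: —
step 13 crash(0): 0={✗foll,t=1,log=z}
step 14 recover(0): 0={foll,t=1,log=z}
step 15 deliver 1→0: —
step 16 timeout(0): 0={cand,t=2,log=z}

1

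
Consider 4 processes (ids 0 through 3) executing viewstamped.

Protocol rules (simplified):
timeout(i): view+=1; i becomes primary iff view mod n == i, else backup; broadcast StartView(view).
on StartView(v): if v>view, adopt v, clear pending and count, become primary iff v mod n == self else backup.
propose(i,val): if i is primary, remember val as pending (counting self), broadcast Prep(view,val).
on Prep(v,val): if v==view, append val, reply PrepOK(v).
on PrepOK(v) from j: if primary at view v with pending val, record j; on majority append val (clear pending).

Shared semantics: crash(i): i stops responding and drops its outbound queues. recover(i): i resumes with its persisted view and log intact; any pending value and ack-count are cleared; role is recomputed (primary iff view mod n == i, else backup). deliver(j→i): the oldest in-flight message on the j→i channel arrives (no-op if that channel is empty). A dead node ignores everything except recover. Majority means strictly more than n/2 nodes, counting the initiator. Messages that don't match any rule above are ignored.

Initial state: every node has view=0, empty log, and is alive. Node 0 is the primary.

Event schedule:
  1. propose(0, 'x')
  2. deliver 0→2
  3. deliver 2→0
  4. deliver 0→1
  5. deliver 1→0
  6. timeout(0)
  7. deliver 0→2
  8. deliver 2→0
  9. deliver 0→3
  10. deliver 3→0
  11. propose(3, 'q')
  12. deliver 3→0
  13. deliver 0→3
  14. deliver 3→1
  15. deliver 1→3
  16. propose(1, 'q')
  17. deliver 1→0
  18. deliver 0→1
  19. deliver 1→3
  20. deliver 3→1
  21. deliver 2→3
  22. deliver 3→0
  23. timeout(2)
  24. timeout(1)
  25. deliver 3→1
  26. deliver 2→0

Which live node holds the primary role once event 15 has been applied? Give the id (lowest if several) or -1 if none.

e1 propose(0,'x'): ·
e2 deliver 0→2: 2[back,v=0,x]
e3 deliver 2→0: ·
e4 deliver 0→1: 1[back,v=0,x]
e5 deliver 1→0: 0[prim,v=0,x]
e6 timeout(0): 0[back,v=1,x]
e7 deliver 0→2: 2[back,v=1,x]
e8 deliver 2→0: ·
e9 deliver 0→3: 3[back,v=0,x]
e10 deliver 3→0: ·
e11 propose(3,'q'): ·
e12 deliver 3→0: ·
e13 deliver 0→3: 3[back,v=1,x]
e14 deliver 3→1: ·
e15 deliver 1→3: ·

-1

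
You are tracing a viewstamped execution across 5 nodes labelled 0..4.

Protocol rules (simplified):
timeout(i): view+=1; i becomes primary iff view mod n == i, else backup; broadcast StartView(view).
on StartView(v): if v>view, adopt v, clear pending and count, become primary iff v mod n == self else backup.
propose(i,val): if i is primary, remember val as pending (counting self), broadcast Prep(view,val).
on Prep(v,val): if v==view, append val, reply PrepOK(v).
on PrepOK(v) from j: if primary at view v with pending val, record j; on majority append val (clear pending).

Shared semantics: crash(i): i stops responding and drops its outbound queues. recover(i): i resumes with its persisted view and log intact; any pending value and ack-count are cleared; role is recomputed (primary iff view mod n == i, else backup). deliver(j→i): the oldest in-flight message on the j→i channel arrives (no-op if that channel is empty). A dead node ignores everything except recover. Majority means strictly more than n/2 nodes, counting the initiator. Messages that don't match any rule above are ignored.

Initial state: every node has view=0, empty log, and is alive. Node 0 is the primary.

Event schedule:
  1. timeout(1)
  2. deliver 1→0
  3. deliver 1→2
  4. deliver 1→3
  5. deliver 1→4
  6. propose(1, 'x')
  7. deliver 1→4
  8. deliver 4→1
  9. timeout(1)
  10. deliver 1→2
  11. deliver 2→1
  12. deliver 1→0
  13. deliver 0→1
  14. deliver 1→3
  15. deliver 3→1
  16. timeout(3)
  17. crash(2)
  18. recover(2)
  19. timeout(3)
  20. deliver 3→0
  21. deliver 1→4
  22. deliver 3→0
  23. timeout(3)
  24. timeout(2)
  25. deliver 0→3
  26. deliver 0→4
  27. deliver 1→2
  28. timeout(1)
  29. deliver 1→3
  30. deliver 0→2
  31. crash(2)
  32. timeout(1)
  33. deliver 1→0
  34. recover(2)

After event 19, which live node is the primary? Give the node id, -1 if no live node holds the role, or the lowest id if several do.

e1 timeout(1): 1[prim,v=1,-]
e2 deliver 1→0: 0[back,v=1,-]
e3 deliver 1→2: 2[back,v=1,-]
e4 deliver 1→3: 3[back,v=1,-]
e5 deliver 1→4: 4[back,v=1,-]
e6 propose(1,'x'): ·
e7 deliver 1→4: 4[back,v=1,x]
e8 deliver 4→1: ·
e9 timeout(1): 1[back,v=2,-]
e10 deliver 1→2: 2[back,v=1,x]
e11 deliver 2→1: ·
e12 deliver 1→0: 0[back,v=1,x]
e13 deliver 0→1: ·
e14 deliver 1→3: 3[back,v=1,x]
e15 deliver 3→1: ·
e16 timeout(3): 3[back,v=2,x]
e17 crash(2): 2[✗back,v=1,x]
e18 recover(2): 2[back,v=1,x]
e19 timeout(3): 3[prim,v=3,x]

3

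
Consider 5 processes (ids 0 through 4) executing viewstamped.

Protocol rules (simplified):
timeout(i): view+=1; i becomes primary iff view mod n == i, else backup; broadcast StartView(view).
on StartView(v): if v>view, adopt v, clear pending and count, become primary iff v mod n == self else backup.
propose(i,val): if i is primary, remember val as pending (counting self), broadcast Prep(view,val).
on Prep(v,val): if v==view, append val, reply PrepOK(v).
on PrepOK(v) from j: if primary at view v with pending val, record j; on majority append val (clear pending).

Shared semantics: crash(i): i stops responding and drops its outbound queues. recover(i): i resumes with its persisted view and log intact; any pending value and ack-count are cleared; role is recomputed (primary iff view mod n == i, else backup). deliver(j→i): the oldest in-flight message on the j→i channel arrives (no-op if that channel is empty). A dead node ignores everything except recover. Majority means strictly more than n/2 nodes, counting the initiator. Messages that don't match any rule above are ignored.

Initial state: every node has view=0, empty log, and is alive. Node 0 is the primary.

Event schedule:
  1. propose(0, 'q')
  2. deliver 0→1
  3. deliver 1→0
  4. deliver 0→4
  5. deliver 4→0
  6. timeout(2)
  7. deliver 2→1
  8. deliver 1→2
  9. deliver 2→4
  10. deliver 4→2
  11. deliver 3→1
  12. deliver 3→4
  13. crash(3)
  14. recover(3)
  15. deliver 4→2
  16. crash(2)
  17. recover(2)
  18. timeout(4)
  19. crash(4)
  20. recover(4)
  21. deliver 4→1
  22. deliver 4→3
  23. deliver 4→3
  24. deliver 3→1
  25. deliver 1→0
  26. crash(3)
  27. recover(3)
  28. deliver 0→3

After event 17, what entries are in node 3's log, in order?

empty

[1] propose(0,'q') → ∅
[2] deliver 0→1 → N1(back v0 [q])
[3] deliver 1→0 → ∅
[4] deliver 0→4 → N4(back v0 [q])
[5] deliver 4→0 → N0(prim v0 [q])
[6] timeout(2) → N2(back v1 [-])
[7] deliver 2→1 → N1(prim v1 [q])
[8] deliver 1→2 → ∅
[9] deliver 2→4 → N4(back v1 [q])
[10] deliver 4→2 → ∅
[11] deliver 3→1 → ∅
[12] deliver 3→4 → ∅
[13] crash(3) → N3(✗back v0 [-])
[14] recover(3) → N3(back v0 [-])
[15] deliver 4→2 → ∅
[16] crash(2) → N2(✗back v1 [-])
[17] recover(2) → N2(back v1 [-])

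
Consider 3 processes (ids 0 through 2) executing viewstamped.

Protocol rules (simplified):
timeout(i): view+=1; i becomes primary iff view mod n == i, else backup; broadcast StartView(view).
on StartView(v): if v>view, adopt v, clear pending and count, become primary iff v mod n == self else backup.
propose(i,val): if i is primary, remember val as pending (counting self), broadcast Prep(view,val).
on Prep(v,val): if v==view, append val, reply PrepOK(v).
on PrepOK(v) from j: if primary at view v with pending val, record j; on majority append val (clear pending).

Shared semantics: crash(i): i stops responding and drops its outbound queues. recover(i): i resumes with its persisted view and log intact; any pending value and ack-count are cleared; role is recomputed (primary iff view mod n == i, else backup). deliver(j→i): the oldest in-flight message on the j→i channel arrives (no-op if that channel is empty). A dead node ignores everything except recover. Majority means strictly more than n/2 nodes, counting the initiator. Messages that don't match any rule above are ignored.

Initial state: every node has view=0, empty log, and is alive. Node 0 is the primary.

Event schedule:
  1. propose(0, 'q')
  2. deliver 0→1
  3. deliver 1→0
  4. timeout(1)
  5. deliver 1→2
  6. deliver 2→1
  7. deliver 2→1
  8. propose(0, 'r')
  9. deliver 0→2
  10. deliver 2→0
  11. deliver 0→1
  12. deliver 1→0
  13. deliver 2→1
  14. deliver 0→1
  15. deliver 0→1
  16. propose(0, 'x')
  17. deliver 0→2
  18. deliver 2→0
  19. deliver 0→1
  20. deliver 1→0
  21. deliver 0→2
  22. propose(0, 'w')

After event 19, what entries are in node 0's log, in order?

q

1. propose(0,'q'):  nop
2. deliver 0→1:  <1:back v0 q>
3. deliver 1→0:  <0:prim v0 q>
4. timeout(1):  <1:prim v1 q>
5. deliver 1→2:  <2:back v1 ->
6. deliver 2→1:  nop
7. deliver 2→1:  nop
8. propose(0,'r'):  nop
9. deliver 0→2:  nop
10. deliver 2→0:  nop
11. deliver 0→1:  nop
12. deliver 1→0:  <0:back v1 q>
13. deliver 2→1:  nop
14. deliver 0→1:  nop
15. deliver 0→1:  nop
16. propose(0,'x'):  nop
17. deliver 0→2:  nop
18. deliver 2→0:  nop
19. deliver 0→1:  nop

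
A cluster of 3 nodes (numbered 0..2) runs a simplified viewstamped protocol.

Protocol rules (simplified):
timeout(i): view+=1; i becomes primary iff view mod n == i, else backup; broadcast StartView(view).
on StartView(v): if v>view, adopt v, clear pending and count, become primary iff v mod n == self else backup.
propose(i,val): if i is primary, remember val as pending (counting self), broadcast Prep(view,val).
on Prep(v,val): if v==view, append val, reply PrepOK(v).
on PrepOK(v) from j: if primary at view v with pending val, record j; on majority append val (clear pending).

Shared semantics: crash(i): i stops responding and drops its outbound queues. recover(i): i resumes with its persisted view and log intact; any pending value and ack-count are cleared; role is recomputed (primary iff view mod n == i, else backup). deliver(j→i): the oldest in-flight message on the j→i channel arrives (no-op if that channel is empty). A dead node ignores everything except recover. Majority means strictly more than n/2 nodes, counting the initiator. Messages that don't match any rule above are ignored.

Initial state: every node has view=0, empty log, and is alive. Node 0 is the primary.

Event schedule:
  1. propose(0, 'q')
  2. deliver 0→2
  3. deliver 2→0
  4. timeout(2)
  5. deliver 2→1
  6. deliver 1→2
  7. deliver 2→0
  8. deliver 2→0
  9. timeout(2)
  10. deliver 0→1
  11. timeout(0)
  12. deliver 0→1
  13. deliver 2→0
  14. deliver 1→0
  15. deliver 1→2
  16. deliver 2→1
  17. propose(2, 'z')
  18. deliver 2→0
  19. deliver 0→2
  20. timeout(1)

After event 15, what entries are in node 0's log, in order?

1. propose(0,'q'):  nop
2. deliver 0→2:  <2:back v0 q>
3. deliver 2→0:  <0:prim v0 q>
4. timeout(2):  <2:back v1 q>
5. deliver 2→1:  <1:prim v1 ->
6. deliver 1→2:  nop
7. deliver 2→0:  <0:back v1 q>
8. deliver 2→0:  nop
9. timeout(2):  <2:prim v2 q>
10. deliver 0→1:  nop
11. timeout(0):  <0:back v2 q>
12. deliver 0→1:  <1:back v2 ->
13. deliver 2→0:  nop
14. deliver 1→0:  nop
15. deliver 1→2:  nop

q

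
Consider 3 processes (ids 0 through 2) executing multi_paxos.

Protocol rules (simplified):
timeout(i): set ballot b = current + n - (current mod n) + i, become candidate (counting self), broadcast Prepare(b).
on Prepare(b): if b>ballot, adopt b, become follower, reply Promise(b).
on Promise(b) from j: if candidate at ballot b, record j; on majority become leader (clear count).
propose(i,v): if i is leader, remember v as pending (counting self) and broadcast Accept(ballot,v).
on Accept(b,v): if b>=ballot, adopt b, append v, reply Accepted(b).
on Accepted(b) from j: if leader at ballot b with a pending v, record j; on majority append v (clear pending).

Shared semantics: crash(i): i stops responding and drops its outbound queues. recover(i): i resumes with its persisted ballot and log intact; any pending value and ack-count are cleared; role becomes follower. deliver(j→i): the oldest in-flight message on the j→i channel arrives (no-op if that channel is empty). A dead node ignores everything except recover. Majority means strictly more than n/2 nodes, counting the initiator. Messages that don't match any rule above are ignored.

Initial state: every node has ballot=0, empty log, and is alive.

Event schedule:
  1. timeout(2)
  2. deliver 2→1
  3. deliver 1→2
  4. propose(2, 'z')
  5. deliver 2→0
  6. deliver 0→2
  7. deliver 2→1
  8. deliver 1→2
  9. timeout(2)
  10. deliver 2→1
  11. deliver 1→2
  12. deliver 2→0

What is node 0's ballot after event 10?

after 1 — timeout(2): n2:cand/b5/[-]
after 2 — deliver 2→1: n1:foll/b5/[-]
after 3 — deliver 1→2: n2:lead/b5/[-]
after 4 — propose(2,'z'): ·
after 5 — deliver 2→0: n0:foll/b5/[-]
after 6 — deliver 0→2: ·
after 7 — deliver 2→1: n1:foll/b5/[z]
after 8 — deliver 1→2: n2:lead/b5/[z]
after 9 — timeout(2): n2:cand/b8/[z]
after 10 — deliver 2→1: n1:foll/b8/[z]

5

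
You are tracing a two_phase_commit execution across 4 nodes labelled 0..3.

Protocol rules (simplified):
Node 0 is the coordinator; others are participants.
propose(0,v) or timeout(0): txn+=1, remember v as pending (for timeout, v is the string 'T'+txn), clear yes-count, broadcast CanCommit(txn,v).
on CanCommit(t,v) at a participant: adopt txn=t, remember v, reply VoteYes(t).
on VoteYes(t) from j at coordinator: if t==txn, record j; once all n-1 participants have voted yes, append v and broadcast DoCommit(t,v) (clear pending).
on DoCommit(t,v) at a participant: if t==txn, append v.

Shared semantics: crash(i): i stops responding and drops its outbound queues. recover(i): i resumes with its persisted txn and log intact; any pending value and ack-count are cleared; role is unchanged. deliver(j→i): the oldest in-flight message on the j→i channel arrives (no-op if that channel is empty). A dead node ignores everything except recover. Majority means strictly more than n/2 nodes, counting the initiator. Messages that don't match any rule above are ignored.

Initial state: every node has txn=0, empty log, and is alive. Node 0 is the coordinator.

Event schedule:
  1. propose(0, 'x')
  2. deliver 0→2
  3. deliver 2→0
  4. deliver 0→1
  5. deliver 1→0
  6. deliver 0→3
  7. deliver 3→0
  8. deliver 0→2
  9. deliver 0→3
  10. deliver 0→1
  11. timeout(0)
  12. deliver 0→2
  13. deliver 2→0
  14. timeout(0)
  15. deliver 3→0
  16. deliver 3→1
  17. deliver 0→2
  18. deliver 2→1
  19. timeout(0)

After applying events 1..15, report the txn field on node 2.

2

step 1 propose(0,'x'): 0={coor,t=1,log=-}
step 2 deliver 0→2: 2={part,t=1,log=-}
step 3 deliver 2→0: —
step 4 deliver 0→1: 1={part,t=1,log=-}
step 5 deliver 1→0: —
step 6 deliver 0→3: 3={part,t=1,log=-}
step 7 deliver 3→0: 0={coor,t=1,log=x}
step 8 deliver 0→2: 2={part,t=1,log=x}
step 9 deliver 0→3: 3={part,t=1,log=x}
step 10 deliver 0→1: 1={part,t=1,log=x}
step 11 timeout(0): 0={coor,t=2,log=x}
step 12 deliver 0→2: 2={part,t=2,log=x}
step 13 deliver 2→0: —
step 14 timeout(0): 0={coor,t=3,log=x}
step 15 deliver 3→0: —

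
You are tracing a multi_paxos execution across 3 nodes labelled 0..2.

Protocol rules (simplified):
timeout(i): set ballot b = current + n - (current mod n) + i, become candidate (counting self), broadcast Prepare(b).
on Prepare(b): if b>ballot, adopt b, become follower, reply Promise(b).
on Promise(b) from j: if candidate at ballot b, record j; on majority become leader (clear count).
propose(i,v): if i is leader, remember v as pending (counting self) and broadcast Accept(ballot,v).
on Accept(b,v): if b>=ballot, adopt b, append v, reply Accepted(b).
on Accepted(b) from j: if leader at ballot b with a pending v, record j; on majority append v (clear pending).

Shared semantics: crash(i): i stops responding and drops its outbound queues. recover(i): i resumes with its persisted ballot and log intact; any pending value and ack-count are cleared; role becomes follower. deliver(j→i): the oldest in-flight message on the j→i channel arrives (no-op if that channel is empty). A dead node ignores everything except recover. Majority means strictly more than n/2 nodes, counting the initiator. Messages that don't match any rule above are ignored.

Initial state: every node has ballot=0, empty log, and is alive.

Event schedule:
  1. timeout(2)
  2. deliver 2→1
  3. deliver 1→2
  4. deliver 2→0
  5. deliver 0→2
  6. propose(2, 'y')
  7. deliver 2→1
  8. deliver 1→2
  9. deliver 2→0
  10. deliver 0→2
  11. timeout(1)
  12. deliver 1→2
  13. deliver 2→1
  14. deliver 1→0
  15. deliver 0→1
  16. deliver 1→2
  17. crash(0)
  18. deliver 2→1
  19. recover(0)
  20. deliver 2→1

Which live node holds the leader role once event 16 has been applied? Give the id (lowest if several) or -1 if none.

step 1 timeout(2): 2={cand,b=5,log=-}
step 2 deliver 2→1: 1={foll,b=5,log=-}
step 3 deliver 1→2: 2={lead,b=5,log=-}
step 4 deliver 2→0: 0={foll,b=5,log=-}
step 5 deliver 0→2: —
step 6 propose(2,'y'): —
step 7 deliver 2→1: 1={foll,b=5,log=y}
step 8 deliver 1→2: 2={lead,b=5,log=y}
step 9 deliver 2→0: 0={foll,b=5,log=y}
step 10 deliver 0→2: —
step 11 timeout(1): 1={cand,b=7,log=y}
step 12 deliver 1→2: 2={foll,b=7,log=y}
step 13 deliver 2→1: 1={lead,b=7,log=y}
step 14 deliver 1→0: 0={foll,b=7,log=y}
step 15 deliver 0→1: —
step 16 deliver 1→2: —

1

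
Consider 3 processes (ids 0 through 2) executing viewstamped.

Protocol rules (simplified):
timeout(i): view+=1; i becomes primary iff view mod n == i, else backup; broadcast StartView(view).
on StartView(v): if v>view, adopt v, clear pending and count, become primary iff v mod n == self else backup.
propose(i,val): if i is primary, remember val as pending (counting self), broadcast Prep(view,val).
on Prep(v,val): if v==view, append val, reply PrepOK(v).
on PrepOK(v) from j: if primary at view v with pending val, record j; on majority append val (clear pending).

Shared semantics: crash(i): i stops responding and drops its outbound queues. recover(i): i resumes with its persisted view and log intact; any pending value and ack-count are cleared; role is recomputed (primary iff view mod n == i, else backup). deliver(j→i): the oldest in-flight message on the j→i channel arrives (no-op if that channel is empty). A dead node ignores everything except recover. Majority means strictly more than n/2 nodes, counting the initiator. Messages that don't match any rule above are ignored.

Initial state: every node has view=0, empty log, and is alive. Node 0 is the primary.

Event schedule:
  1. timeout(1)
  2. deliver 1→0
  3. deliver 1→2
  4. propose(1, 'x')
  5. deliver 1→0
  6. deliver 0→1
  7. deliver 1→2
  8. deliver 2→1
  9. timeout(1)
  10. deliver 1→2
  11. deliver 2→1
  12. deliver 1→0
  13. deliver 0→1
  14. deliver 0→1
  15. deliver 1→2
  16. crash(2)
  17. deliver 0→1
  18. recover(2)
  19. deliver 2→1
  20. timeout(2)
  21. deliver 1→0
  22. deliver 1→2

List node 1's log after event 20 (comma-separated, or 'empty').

x

step 1 timeout(1): 1={prim,v=1,log=-}
step 2 deliver 1→0: 0={back,v=1,log=-}
step 3 deliver 1→2: 2={back,v=1,log=-}
step 4 propose(1,'x'): —
step 5 deliver 1→0: 0={back,v=1,log=x}
step 6 deliver 0→1: 1={prim,v=1,log=x}
step 7 deliver 1→2: 2={back,v=1,log=x}
step 8 deliver 2→1: —
step 9 timeout(1): 1={back,v=2,log=x}
step 10 deliver 1→2: 2={prim,v=2,log=x}
step 11 deliver 2→1: —
step 12 deliver 1→0: 0={back,v=2,log=x}
step 13 deliver 0→1: —
step 14 deliver 0→1: —
step 15 deliver 1→2: —
step 16 crash(2): 2={✗prim,v=2,log=x}
step 17 deliver 0→1: —
step 18 recover(2): 2={prim,v=2,log=x}
step 19 deliver 2→1: —
step 20 timeout(2): 2={back,v=3,log=x}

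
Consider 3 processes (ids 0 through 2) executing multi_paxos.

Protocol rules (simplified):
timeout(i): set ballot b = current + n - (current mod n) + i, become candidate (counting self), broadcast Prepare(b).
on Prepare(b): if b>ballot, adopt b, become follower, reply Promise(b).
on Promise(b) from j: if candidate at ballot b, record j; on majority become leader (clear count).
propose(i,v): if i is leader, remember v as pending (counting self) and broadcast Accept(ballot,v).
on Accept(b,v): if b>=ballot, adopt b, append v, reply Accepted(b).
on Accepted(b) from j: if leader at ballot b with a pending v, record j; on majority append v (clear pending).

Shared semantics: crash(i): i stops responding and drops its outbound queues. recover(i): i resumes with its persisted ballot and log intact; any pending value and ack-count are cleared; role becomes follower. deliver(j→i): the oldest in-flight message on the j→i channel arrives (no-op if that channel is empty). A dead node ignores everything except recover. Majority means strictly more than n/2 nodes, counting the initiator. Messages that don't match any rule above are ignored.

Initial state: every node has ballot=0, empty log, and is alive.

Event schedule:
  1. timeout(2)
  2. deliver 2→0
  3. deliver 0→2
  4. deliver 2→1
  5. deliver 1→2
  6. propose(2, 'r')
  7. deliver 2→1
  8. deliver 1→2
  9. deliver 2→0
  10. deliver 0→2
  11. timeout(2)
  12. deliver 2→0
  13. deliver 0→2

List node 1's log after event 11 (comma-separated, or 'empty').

step 1 timeout(2): 2={cand,b=5,log=-}
step 2 deliver 2→0: 0={foll,b=5,log=-}
step 3 deliver 0→2: 2={lead,b=5,log=-}
step 4 deliver 2→1: 1={foll,b=5,log=-}
step 5 deliver 1→2: —
step 6 propose(2,'r'): —
step 7 deliver 2→1: 1={foll,b=5,log=r}
step 8 deliver 1→2: 2={lead,b=5,log=r}
step 9 deliver 2→0: 0={foll,b=5,log=r}
step 10 deliver 0→2: —
step 11 timeout(2): 2={cand,b=8,log=r}

r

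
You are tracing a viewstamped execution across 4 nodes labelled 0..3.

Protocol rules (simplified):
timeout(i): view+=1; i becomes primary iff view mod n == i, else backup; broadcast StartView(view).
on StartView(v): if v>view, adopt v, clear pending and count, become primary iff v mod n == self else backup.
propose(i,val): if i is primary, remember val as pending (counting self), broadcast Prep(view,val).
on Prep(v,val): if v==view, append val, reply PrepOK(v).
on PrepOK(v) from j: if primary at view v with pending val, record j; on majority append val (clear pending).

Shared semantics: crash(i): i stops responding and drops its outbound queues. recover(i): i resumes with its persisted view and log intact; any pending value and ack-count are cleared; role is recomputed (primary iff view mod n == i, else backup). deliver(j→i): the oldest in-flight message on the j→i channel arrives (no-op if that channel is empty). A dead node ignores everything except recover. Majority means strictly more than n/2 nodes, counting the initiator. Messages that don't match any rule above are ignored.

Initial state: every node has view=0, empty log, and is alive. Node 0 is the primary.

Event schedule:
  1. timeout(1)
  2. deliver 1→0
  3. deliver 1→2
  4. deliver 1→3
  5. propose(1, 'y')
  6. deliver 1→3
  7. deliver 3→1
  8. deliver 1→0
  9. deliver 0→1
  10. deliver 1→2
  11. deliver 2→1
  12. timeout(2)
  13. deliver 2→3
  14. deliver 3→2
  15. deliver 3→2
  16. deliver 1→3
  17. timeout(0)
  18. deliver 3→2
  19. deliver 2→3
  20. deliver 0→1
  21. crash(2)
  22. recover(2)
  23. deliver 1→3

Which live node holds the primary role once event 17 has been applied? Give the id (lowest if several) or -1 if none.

1

after 1 — timeout(1): n1:prim/v1/[-]
after 2 — deliver 1→0: n0:back/v1/[-]
after 3 — deliver 1→2: n2:back/v1/[-]
after 4 — deliver 1→3: n3:back/v1/[-]
after 5 — propose(1,'y'): ·
after 6 — deliver 1→3: n3:back/v1/[y]
after 7 — deliver 3→1: ·
after 8 — deliver 1→0: n0:back/v1/[y]
after 9 — deliver 0→1: n1:prim/v1/[y]
after 10 — deliver 1→2: n2:back/v1/[y]
after 11 — deliver 2→1: ·
after 12 — timeout(2): n2:prim/v2/[y]
after 13 — deliver 2→3: n3:back/v2/[y]
after 14 — deliver 3→2: ·
after 15 — deliver 3→2: ·
after 16 — deliver 1→3: ·
after 17 — timeout(0): n0:back/v2/[y]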